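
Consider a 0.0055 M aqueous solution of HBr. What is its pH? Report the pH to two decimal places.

pH = 2.26

HBr is a strong acid and dissociates completely, so [H+] = 0.0055 M.
pH = -log(0.0055) = 2.26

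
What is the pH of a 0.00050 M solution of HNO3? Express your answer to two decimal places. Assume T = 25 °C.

HNO3 is a strong acid and dissociates completely, so [H+] = 0.00050 M.
pH = -log(0.0005) = 3.30

pH = 3.30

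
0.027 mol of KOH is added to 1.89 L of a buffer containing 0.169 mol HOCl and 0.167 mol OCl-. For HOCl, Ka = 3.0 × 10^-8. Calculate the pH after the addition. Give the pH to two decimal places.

pH = 7.66

After neutralization: n(HOCl) = 0.142 mol, n(OCl-) = 0.194 mol.
pKa = −log(3.0 × 10^-8) = 7.523
pH = pKa + log(n_OCl-/n_HOCl) = 7.523 + log(0.194/0.142) = 7.523 + (+0.136)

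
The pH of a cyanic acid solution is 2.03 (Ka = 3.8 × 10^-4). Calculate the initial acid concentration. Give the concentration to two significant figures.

C₀ = 2.4 × 10^-1 M

[H+] = 10^(-2.03) = 9.33 × 10^-3 M = x
Ka = x²/(C₀ − x) ⇒ C₀ = x + x²/Ka
C₀ = 9.33 × 10^-3 + (9.33 × 10^-3)²/(3.8 × 10^-4) = 2.38 × 10^-1 M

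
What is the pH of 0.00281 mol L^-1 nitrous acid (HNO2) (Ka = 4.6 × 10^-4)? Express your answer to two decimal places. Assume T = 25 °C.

HNO2 ⇌ NO2- + H+
Ka = [H+]²/(0.00281 − [H+]) = 4.6 × 10^-4
The 5% rule fails; solving [H+]² + Ka·[H+] − Ka·C₀ = 0 exactly:
[H+] = [−0.00046 + √(0.00046² + 5.17e-06)]/2 = 9.30 × 10^-4 M
pH = −log[H+] = −log(9.30 × 10^-4) = 3.03

pH = 3.03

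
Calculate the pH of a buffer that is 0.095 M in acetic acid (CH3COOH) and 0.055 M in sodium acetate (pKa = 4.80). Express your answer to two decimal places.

pH = 4.56

pH = pKa + log([A⁻]/[HA]) = 4.80 + log(0.055/0.095)
pH = 4.80 + (-0.237) = 4.56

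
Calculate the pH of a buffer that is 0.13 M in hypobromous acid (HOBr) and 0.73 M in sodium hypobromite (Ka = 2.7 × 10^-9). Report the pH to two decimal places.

pKa = −log(2.7 × 10^-9) = 8.569
Henderson–Hasselbalch: pH = pKa + log([OBr-]/[HOBr]) = 8.569 + log(0.73/0.13)
pH = 8.569 + (+0.749) = 9.32

pH = 9.32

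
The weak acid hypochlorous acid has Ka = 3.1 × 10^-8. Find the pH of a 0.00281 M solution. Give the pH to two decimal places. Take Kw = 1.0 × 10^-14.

pH = 5.03

HOCl ⇌ OCl- + H+
Ka = x²/(0.00281 − x) = 3.1 × 10^-8
Since Ka ≪ C₀, x ≈ √(Ka·C₀) = 9.33 × 10^-6 M.
pH = −log(9.33 × 10^-6) = 5.03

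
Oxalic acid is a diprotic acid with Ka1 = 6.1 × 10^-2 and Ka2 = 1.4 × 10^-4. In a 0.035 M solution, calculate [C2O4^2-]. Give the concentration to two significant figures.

1.4 × 10^-4 M

First ionization gives [H+] ≈ [HC2O4-] = 2.49 × 10^-2 M.
Second step: Ka2 = [H+][C2O4^2-]/[HC2O4-] ≈ [C2O4^2-] (since [H+] ≈ [HC2O4-]).
So [C2O4^2-] ≈ Ka2.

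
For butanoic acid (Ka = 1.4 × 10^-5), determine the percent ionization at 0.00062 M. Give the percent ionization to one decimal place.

CH3(CH2)2COOH ⇌ CH3(CH2)2COO- + H+; let x = [H+] at equilibrium.
Solve x² + 1.4e-05x − 8.68e-09 = 0 → x = 8.64 × 10^-5 M
Fraction ionized = 8.64 × 10^-5 / 0.00062 = 0.1394 → 13.9%

13.9%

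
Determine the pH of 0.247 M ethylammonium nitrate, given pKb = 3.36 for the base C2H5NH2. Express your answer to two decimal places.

pH = 5.62

C2H5NH3+ is the conjugate acid of the weak base C2H5NH2.
Kb = 10^(−3.36) = 4.37 × 10^-4
Ka = Kw/Kb = 1.0×10^-14 / 4.37 × 10^-4 = 2.29 × 10^-11
From the ICE table, Ka = [H+]²/(0.247 − [H+]) = 2.29 × 10^-11.
Since Ka ≪ C₀, [H+] ≈ √(Ka·C₀) = 2.38 × 10^-6 M.
([H+]/C₀ = 0.00096% < 5%, so the approximation holds.)
pH = −log(2.38 × 10^-6) = 5.62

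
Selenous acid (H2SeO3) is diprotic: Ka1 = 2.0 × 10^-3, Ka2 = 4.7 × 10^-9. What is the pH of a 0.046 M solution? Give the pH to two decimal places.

pH = 2.06

Ka1 ≫ Ka2, so treat the first dissociation as the only significant source of H+.
Ka1 = x²/(0.046 − x) = 2.0 × 10^-3
Solving the quadratic: x = (−Ka1 + √(Ka1² + 4·Ka1·C₀))/2 = 8.64 × 10^-3 M
pH = −log(8.64 × 10^-3) = 2.06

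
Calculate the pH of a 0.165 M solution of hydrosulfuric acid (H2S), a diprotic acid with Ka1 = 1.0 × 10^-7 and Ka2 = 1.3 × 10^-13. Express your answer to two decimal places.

pH = 3.89

Ka1 ≫ Ka2, so treat the first dissociation as the only significant source of H+.
Ka1 = x²/(0.165 − x) = 1.0 × 10^-7
x ≈ √(1.0 × 10^-7 × 0.165) = 1.28 × 10^-4 M
pH = −log(1.28 × 10^-4) = 3.89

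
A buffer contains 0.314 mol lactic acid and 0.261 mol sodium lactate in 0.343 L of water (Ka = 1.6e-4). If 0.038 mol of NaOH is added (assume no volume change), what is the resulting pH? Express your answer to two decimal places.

pH = 3.83

After neutralization: n(CH3CH(OH)COOH) = 0.276 mol, n(CH3CH(OH)COO-) = 0.299 mol.
pKa = −log(1.6 × 10^-4) = 3.796
pH = pKa + log(n_CH3CH(OH)COO-/n_CH3CH(OH)COOH) = 3.796 + log(0.299/0.276) = 3.796 + (+0.035)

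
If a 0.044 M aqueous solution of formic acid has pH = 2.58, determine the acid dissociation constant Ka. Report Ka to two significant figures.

[H+] = 10^(-2.58) = 2.63 × 10^-3 M
At equilibrium [HA] = 0.044 − 2.63 × 10^-3 = 4.14 × 10^-2 M
Ka = [H+][A-]/[HA] = (2.63 × 10^-3)² / 4.14 × 10^-2 = 1.7 × 10^-4

Ka = 1.7 × 10^-4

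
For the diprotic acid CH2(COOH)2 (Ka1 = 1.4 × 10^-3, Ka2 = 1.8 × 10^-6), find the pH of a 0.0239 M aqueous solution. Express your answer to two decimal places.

Ka1 ≫ Ka2, so treat the first dissociation as the only significant source of H+.
Ka1 = x²/(0.0239 − x) = 1.4 × 10^-3
Solving the quadratic: x = (−Ka1 + √(Ka1² + 4·Ka1·C₀))/2 = 5.13 × 10^-3 M
pH = −log(5.13 × 10^-3) = 2.29

pH = 2.29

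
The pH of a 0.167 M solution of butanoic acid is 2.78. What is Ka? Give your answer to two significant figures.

Ka = 1.7 × 10^-5

[H+] = 10^(-2.78) = 1.66 × 10^-3 M
At equilibrium [HA] = 0.167 − 1.66 × 10^-3 = 1.65 × 10^-1 M
Ka = [H+][A-]/[HA] = (1.66 × 10^-3)² / 1.65 × 10^-1 = 1.7 × 10^-5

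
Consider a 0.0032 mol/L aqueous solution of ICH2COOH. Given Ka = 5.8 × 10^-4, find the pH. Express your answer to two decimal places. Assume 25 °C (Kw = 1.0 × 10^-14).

ICH2COOH ⇌ ICH2COO- + H+
Ka = x²/(0.0032 − x) = 5.8 × 10^-4
The 5% rule fails; solving x² + Ka·x − Ka·C₀ = 0 exactly:
x = [−0.00058 + √(0.00058² + 7.42e-06)]/2 = 1.10 × 10^-3 M
pH = −log[H+] = −log(1.10 × 10^-3) = 2.96

pH = 2.96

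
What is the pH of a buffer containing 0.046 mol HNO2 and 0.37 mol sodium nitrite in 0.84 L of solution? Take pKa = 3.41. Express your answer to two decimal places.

Henderson–Hasselbalch: pH = pKa + log([NO2-]/[HNO2]) = 3.41 + log(0.37/0.046)
pH = 3.41 + (+0.905) = 4.32

pH = 4.32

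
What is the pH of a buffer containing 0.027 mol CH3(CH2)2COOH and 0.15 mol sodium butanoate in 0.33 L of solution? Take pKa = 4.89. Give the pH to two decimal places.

pH = 5.63

Using pH = pKa + log([base]/[acid]) with [base]/[acid] = 0.15/0.027:
pH = 4.89 + (+0.745) = 5.63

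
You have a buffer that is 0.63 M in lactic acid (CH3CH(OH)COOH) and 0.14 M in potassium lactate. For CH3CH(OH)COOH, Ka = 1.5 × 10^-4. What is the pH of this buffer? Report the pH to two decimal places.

pH = 3.17

pKa = −log(1.5 × 10^-4) = 3.824
pH = pKa + log([A⁻]/[HA]) = 3.824 + log(0.14/0.63)
pH = 3.824 + (-0.653) = 3.17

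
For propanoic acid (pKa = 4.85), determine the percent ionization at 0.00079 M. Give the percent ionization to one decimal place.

12.5%

CH3CH2COOH ⇌ CH3CH2COO- + H+; let x = [H+] at equilibrium.
Ka = 10^(−4.85) = 1.41 × 10^-5
Solve x² + 1.41e-05x − 1.11e-08 = 0 → x = 9.87 × 10^-5 M
Fraction ionized = 9.87 × 10^-5 / 0.00079 = 0.1249 → 12.5%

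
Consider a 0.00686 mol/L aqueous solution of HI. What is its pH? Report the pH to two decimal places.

HI is a strong acid and dissociates completely, so [H+] = 0.00686 M.
pH = -log(0.00686) = 2.16

pH = 2.16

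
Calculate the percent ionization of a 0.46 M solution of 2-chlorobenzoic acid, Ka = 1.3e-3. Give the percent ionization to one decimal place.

ClC6H4COOH ⇌ ClC6H4COO- + H+; let x = [H+] at equilibrium.
Ka = x²/(C₀ − x); solving the quadratic gives x = 2.38 × 10^-2 M.
% ionization = x/C₀ × 100% = 2.38 × 10^-2/0.46 × 100% = 5.2%

5.2%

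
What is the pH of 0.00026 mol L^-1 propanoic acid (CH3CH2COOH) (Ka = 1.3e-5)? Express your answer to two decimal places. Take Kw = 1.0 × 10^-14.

pH = 4.28

CH3CH2COOH ⇌ CH3CH2COO- + H+
From the ICE table, Ka = x²/(0.00026 − x) = 1.3 × 10^-5.
x is not negligible relative to C₀; solve x² + 1.3e-05·x − 3.38e-09 = 0.
x = (−Ka + √(Ka² + 4·Ka·C₀))/2 = 5.20 × 10^-5 M
pH = −log[H+] = −log(5.20 × 10^-5) = 4.28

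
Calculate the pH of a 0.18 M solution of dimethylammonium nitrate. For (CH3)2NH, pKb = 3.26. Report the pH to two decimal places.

pH = 5.74

(CH3)2NH2+ is the conjugate acid of the weak base (CH3)2NH.
Kb = 10^(−3.26) = 5.50 × 10^-4
Ka = Kw/Kb = 1.0×10^-14 / 5.50 × 10^-4 = 1.82 × 10^-11
Ka = x²/(0.18 − x) = 1.82 × 10^-11
Since Ka ≪ C₀, x ≈ √(Ka·C₀) = 1.81 × 10^-6 M.
(x/C₀ = 0.001% < 5%, so the approximation holds.)
pH = −log(1.81 × 10^-6) = 5.74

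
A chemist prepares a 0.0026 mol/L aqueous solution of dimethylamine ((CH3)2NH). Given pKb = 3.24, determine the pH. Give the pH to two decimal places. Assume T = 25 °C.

pH = 10.99

(CH3)2NH + H2O ⇌ (CH3)2NH2+ + OH-
Kb = 10^(−3.24) = 5.75 × 10^-4
From the ICE table, Kb = x²/(0.0026 − x) = 5.75 × 10^-4.
x is not negligible relative to C₀; solve x² + 0.000575·x − 1.49e-06 = 0.
x = (−Kb + √(Kb² + 4·Kb·C₀))/2 = 9.69 × 10^-4 M
pOH = −log(9.69 × 10^-4) = 3.01; pH = 14.00 − 3.01 = 10.99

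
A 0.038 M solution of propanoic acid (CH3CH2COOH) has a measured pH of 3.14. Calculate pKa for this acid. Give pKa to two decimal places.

[H+] = 10^(-3.14) = 7.24 × 10^-4 M
At equilibrium [HA] = 0.038 − 7.24 × 10^-4 = 3.73 × 10^-2 M
Ka = [H+][A-]/[HA] = (7.24 × 10^-4)² / 3.73 × 10^-2 = 1.41 × 10^-5
pKa = -log(1.41 × 10^-5) = 4.85

pKa = 4.85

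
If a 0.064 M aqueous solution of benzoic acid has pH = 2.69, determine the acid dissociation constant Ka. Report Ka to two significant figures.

[H+] = 10^(-2.69) = 2.04 × 10^-3 M
At equilibrium [HA] = 0.064 − 2.04 × 10^-3 = 6.20 × 10^-2 M
Ka = [H+][A-]/[HA] = (2.04 × 10^-3)² / 6.20 × 10^-2 = 6.7 × 10^-5

Ka = 6.7 × 10^-5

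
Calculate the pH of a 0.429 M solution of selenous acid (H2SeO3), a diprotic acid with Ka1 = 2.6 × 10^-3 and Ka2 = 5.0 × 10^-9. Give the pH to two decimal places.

Ka1 ≫ Ka2, so treat the first dissociation as the only significant source of H+.
Ka1 = x²/(0.429 − x) = 2.6 × 10^-3
Solving the quadratic: x = (−Ka1 + √(Ka1² + 4·Ka1·C₀))/2 = 3.21 × 10^-2 M
pH = −log(3.21 × 10^-2) = 1.49

pH = 1.49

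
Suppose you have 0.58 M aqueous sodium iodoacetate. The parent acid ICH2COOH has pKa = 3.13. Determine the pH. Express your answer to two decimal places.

ICH2COO- is the conjugate base of the weak acid ICH2COOH.
Ka = 10^(−3.13) = 7.41 × 10^-4
Kb = Kw/Ka = 1.0×10^-14 / 7.41 × 10^-4 = 1.35 × 10^-11
From the ICE table, Kb = [OH-]²/(0.58 − [OH-]) = 1.35 × 10^-11.
Neglecting [OH-] in the denominator: [OH-] = √(1.35 × 10^-11 × 0.58) = 2.80 × 10^-6 M
([OH-]/C₀ = 0.00048% < 5%, so the approximation holds.)
pOH = −log(2.80 × 10^-6) = 5.55; pH = 14.00 − 5.55 = 8.45

pH = 8.45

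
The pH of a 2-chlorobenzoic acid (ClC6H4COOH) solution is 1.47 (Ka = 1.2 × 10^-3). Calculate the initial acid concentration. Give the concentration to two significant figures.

[H+] = 10^(-1.47) = 3.39 × 10^-2 M = x
Ka = x²/(C₀ − x) ⇒ C₀ = x + x²/Ka
C₀ = 3.39 × 10^-2 + (3.39 × 10^-2)²/(1.2 × 10^-3) = 9.92 × 10^-1 M

C₀ = 9.9 × 10^-1 M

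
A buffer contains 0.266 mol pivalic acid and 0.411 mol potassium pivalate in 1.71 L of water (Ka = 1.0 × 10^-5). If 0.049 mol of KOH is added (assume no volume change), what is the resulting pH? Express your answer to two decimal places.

After neutralization: n((CH3)3CCOOH) = 0.217 mol, n((CH3)3CCOO-) = 0.46 mol.
pKa = −log(1.0 × 10^-5) = 5.000
Henderson–Hasselbalch with mole ratio 0.46/0.217: pH = 5.000 + (+0.326)

pH = 5.33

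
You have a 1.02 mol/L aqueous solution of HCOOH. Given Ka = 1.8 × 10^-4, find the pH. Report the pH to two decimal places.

HCOOH ⇌ HCOO- + H+
From the ICE table, Ka = x²/(1.02 − x) = 1.8 × 10^-4.
Since Ka ≪ C₀, x ≈ √(Ka·C₀) = 1.35 × 10^-2 M.
(x/C₀ = 1.3% < 5%, so the approximation holds.)
pH = −log(1.35 × 10^-2) = 1.87

pH = 1.87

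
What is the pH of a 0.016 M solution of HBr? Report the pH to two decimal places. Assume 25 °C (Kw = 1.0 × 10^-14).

HBr is a strong acid and dissociates completely, so [H+] = 0.016 M.
pH = -log(0.016) = 1.80

pH = 1.80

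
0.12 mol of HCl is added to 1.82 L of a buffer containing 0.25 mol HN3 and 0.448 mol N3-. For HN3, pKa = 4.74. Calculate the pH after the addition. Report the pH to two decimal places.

pH = 4.69

After neutralization: n(HN3) = 0.37 mol, n(N3-) = 0.328 mol.
pH = pKa + log(n_N3-/n_HN3) = 4.74 + log(0.328/0.37) = 4.74 + (-0.052)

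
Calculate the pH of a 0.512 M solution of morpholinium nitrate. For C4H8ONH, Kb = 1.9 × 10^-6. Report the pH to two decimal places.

C4H8ONH2+ is the conjugate acid of the weak base C4H8ONH.
Ka = Kw/Kb = 1.0×10^-14 / 1.9 × 10^-6 = 5.26 × 10^-9
From the ICE table, Ka = [H+]²/(0.512 − [H+]) = 5.26 × 10^-9.
Assume [H+] ≪ 0.512: [H+] ≈ √(5.26 × 10^-9 × 0.512) = 5.19 × 10^-5 M
([H+]/C₀ = 0.01% < 5%, so the approximation holds.)
pH = −log[H+] = −log(5.19 × 10^-5) = 4.28

pH = 4.28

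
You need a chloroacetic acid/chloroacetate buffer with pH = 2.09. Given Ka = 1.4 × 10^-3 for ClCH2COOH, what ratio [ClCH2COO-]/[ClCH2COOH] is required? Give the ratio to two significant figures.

pKa = -log(1.4 × 10^-3) = 2.854
pH = pKa + log(r) ⇒ log(r) = 2.09 − 2.854 = -0.764
r = [ClCH2COO-]/[ClCH2COOH] = 10^(-0.764) = 0.172

ratio = 0.17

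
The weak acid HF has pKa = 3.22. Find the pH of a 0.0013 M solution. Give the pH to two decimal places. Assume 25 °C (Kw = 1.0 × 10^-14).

pH = 3.20

HF ⇌ F- + H+
Ka = 10^(−3.22) = 6.03 × 10^-4
From the ICE table, Ka = x²/(0.0013 − x) = 6.03 × 10^-4.
The 5% rule fails; solving x² + Ka·x − Ka·C₀ = 0 exactly:
x = [−0.000603 + √(0.000603² + 3.14e-06)]/2 = 6.34 × 10^-4 M
pH = −log(6.34 × 10^-4) = 3.20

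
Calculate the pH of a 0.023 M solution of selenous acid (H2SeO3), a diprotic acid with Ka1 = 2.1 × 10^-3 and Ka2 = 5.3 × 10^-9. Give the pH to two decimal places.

Ka1 ≫ Ka2, so treat the first dissociation as the only significant source of H+.
Ka1 = x²/(0.023 − x) = 2.1 × 10^-3
Solving the quadratic: x = (−Ka1 + √(Ka1² + 4·Ka1·C₀))/2 = 5.98 × 10^-3 M
pH = −log(5.98 × 10^-3) = 2.22

pH = 2.22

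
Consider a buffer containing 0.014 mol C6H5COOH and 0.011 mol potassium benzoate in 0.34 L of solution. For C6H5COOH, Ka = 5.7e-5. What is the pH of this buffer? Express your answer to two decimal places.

pKa = −log(5.7 × 10^-5) = 4.244
pH = pKa + log([A⁻]/[HA]) = 4.244 + log(0.011/0.014)
pH = 4.244 + (-0.105) = 4.14

pH = 4.14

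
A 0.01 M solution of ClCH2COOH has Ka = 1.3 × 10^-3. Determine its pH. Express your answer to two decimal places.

ClCH2COOH ⇌ ClCH2COO- + H+
Let x = [H+] at equilibrium. Ka = x²/(0.01 − x).
Here C₀/Ka ≈ 7.69, so the small-x approximation fails. Use the quadratic:
x = [−0.0013 + √(0.0013² + 5.2e-05)]/2 = 3.01 × 10^-3 M
pH = −log[H+] = −log(3.01 × 10^-3) = 2.52

pH = 2.52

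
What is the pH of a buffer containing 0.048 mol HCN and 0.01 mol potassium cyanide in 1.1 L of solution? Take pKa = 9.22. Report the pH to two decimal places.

Henderson–Hasselbalch: pH = pKa + log([CN-]/[HCN]) = 9.22 + log(0.01/0.048)
pH = 9.22 + (-0.681) = 8.54

pH = 8.54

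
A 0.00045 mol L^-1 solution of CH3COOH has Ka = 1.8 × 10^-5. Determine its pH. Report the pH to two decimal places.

CH3COOH ⇌ CH3COO- + H+
From the ICE table, Ka = [H+]²/(0.00045 − [H+]) = 1.8 × 10^-5.
The 5% rule fails; solving [H+]² + Ka·[H+] − Ka·C₀ = 0 exactly:
[H+] = (−Ka + √(Ka² + 4·Ka·C₀))/2 = 8.14 × 10^-5 M
pH = −log[H+] = −log(8.14 × 10^-5) = 4.09

pH = 4.09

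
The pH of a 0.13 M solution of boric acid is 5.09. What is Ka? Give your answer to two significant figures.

Ka = 5.1 × 10^-10

[H+] = 10^(-5.09) = 8.13 × 10^-6 M
At equilibrium [HA] = 0.13 − 8.13 × 10^-6 = 1.30 × 10^-1 M
Ka = [H+][A-]/[HA] = (8.13 × 10^-6)² / 1.30 × 10^-1 = 5.1 × 10^-10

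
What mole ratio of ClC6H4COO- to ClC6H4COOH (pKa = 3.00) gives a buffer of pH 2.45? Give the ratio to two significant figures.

ratio = 0.28

pH = pKa + log(r) ⇒ log(r) = 2.45 − 3.00 = -0.55
r = [ClC6H4COO-]/[ClC6H4COOH] = 10^(-0.55) = 0.282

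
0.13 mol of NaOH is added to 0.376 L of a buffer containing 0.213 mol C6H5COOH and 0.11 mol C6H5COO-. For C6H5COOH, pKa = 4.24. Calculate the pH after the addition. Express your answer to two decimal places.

After neutralization: n(C6H5COOH) = 0.083 mol, n(C6H5COO-) = 0.24 mol.
pH = pKa + log([A⁻]/[HA]) = 4.24 + log(0.24/0.083) = 4.24 +0.461

pH = 4.70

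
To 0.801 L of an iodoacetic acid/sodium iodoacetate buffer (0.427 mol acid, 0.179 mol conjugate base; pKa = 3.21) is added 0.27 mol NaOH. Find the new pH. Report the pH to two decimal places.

pH = 3.67

After neutralization: n(ICH2COOH) = 0.157 mol, n(ICH2COO-) = 0.449 mol.
pH = pKa + log(n_ICH2COO-/n_ICH2COOH) = 3.21 + log(0.449/0.157) = 3.21 + (+0.456)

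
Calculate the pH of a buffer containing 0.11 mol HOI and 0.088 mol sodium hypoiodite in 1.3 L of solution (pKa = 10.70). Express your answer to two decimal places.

pH = 10.60

Henderson–Hasselbalch: pH = pKa + log([OI-]/[HOI]) = 10.70 + log(0.088/0.11)
pH = 10.70 + (-0.097) = 10.60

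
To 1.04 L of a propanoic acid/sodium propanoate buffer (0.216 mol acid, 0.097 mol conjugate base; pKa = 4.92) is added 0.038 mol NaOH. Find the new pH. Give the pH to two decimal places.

After neutralization: n(CH3CH2COOH) = 0.178 mol, n(CH3CH2COO-) = 0.135 mol.
Henderson–Hasselbalch with mole ratio 0.135/0.178: pH = 4.92 + (-0.120)

pH = 4.80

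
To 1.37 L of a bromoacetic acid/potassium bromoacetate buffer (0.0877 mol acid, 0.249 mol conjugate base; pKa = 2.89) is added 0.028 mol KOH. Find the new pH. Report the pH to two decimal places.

pH = 3.56

OH- converts BrCH2COOH to BrCH2COO-: BrCH2COOH → 0.0597 mol, BrCH2COO- → 0.277 mol.
pH = pKa + log([A⁻]/[HA]) = 2.89 + log(0.277/0.0597) = 2.89 +0.667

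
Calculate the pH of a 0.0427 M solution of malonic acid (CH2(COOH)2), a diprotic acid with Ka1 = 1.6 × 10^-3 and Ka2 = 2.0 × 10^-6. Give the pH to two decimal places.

pH = 2.12

Since Ka1 ≫ Ka2, the first ionization dominates [H+].
Ka1 = x²/(0.0427 − x) = 1.6 × 10^-3
Solving the quadratic: x = (−Ka1 + √(Ka1² + 4·Ka1·C₀))/2 = 7.50 × 10^-3 M
pH = −log(7.50 × 10^-3) = 2.12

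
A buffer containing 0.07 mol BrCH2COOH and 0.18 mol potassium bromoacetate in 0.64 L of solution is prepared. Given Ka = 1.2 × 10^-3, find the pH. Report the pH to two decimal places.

pH = 3.33

pKa = −log(1.2 × 10^-3) = 2.921
Using pH = pKa + log([base]/[acid]) with [base]/[acid] = 0.18/0.07:
pH = 2.921 + (+0.410) = 3.33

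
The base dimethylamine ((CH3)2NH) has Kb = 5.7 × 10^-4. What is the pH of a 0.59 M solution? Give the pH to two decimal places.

(CH3)2NH + H2O ⇌ (CH3)2NH2+ + OH-
Let x = [OH-] at equilibrium. Kb = x²/(0.59 − x).
Neglecting x in the denominator: x = √(5.7 × 10^-4 × 0.59) = 1.83 × 10^-2 M
Check: 3.1% ionized — well under 5%, approximation valid.
pOH = 1.74, so pH = 14.00 − pOH = 12.26

pH = 12.26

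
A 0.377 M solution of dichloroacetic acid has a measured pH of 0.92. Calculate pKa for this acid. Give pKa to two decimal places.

pKa = 1.25

[H+] = 10^(-0.92) = 1.20 × 10^-1 M
At equilibrium [HA] = 0.377 − 1.20 × 10^-1 = 2.57 × 10^-1 M
Ka = [H+][A-]/[HA] = (1.20 × 10^-1)² / 2.57 × 10^-1 = 5.60 × 10^-2
pKa = -log(5.60 × 10^-2) = 1.25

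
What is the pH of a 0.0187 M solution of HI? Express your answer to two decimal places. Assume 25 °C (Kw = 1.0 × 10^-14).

pH = 1.73

HI is a strong acid and dissociates completely, so [H+] = 0.0187 M.
pH = -log(0.0187) = 1.73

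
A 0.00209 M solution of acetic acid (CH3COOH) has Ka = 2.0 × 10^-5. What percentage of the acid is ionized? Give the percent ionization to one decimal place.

CH3COOH ⇌ CH3COO- + H+; let x = [H+] at equilibrium.
Solve x² + 2e-05x − 4.18e-08 = 0 → x = 1.95 × 10^-4 M
% ionization = x/C₀ × 100% = 1.95 × 10^-4/0.00209 × 100% = 9.3%

9.3%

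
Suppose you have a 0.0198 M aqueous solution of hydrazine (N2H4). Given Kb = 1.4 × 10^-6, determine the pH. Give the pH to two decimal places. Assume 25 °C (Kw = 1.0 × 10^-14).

pH = 10.22

N2H4 + H2O ⇌ N2H5+ + OH-
From the ICE table, Kb = [OH-]²/(0.0198 − [OH-]) = 1.4 × 10^-6.
Assume [OH-] ≪ 0.0198: [OH-] ≈ √(1.4 × 10^-6 × 0.0198) = 1.66 × 10^-4 M
pOH = −log(1.66 × 10^-4) = 3.78; pH = 14.00 − 3.78 = 10.22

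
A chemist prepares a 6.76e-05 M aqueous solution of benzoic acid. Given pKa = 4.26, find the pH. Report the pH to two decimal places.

C6H5COOH ⇌ C6H5COO- + H+
Ka = 10^(−4.26) = 5.50 × 10^-5
Let x = [H+] at equilibrium. Ka = x²/(6.76e-05 − x).
The 5% rule fails; solving x² + Ka·x − Ka·C₀ = 0 exactly:
x = (−Ka + √(Ka² + 4·Ka·C₀))/2 = 3.94 × 10^-5 M
pH = −log(3.94 × 10^-5) = 4.40

pH = 4.40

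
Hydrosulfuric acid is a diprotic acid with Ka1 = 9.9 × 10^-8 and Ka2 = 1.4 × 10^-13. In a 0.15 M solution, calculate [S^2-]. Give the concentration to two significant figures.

First ionization gives [H+] ≈ [HS-] = 1.22 × 10^-4 M.
Second step: Ka2 = [H+][S^2-]/[HS-] ≈ [S^2-] (since [H+] ≈ [HS-]).
So [S^2-] ≈ Ka2.

1.4 × 10^-13 M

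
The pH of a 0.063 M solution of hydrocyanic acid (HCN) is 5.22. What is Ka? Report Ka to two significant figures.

Ka = 5.8 × 10^-10

[H+] = 10^(-5.22) = 6.03 × 10^-6 M
At equilibrium [HA] = 0.063 − 6.03 × 10^-6 = 6.30 × 10^-2 M
Ka = [H+][A-]/[HA] = (6.03 × 10^-6)² / 6.30 × 10^-2 = 5.8 × 10^-10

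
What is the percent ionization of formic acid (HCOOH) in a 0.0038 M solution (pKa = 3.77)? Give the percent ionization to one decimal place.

19.0%

HCOOH ⇌ HCOO- + H+; let x = [H+] at equilibrium.
Ka = 10^(−3.77) = 1.70 × 10^-4
Solve x² + 0.00017x − 6.46e-07 = 0 → x = 7.23 × 10^-4 M
% ionization = x/C₀ × 100% = 7.23 × 10^-4/0.0038 × 100% = 19.0%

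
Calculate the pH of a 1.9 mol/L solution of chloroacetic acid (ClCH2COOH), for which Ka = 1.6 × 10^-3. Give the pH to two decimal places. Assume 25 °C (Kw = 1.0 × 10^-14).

pH = 1.26

ClCH2COOH ⇌ ClCH2COO- + H+
From the ICE table, Ka = [H+]²/(1.9 − [H+]) = 1.6 × 10^-3.
Since Ka ≪ C₀, [H+] ≈ √(Ka·C₀) = 5.51 × 10^-2 M.
([H+]/C₀ = 2.9% < 5%, so the approximation holds.)
pH = −log[H+] = −log(5.51 × 10^-2) = 1.26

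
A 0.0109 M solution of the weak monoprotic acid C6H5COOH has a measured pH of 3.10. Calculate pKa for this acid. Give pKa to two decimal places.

pKa = 4.20

[H+] = 10^(-3.10) = 7.94 × 10^-4 M
At equilibrium [HA] = 0.0109 − 7.94 × 10^-4 = 1.01 × 10^-2 M
Ka = [H+][A-]/[HA] = (7.94 × 10^-4)² / 1.01 × 10^-2 = 6.24 × 10^-5
pKa = -log(6.24 × 10^-5) = 4.20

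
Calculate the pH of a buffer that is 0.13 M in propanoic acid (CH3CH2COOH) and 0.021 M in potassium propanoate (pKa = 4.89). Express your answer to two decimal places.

pH = pKa + log([A⁻]/[HA]) = 4.89 + log(0.021/0.13)
pH = 4.89 + (-0.792) = 4.10

pH = 4.10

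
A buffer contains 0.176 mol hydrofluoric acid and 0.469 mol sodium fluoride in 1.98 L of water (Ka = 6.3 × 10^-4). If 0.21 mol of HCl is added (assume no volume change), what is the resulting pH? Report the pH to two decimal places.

pH = 3.03

After neutralization: n(HF) = 0.386 mol, n(F-) = 0.259 mol.
pKa = −log(6.3 × 10^-4) = 3.201
Henderson–Hasselbalch with mole ratio 0.259/0.386: pH = 3.201 + (-0.173)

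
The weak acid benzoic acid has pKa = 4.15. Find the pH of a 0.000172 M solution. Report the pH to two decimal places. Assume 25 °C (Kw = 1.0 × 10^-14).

pH = 4.09

C6H5COOH ⇌ C6H5COO- + H+
Ka = 10^(−4.15) = 7.08 × 10^-5
From the ICE table, Ka = x²/(0.000172 − x) = 7.08 × 10^-5.
The 5% rule fails; solving x² + Ka·x − Ka·C₀ = 0 exactly:
x = (−Ka + √(Ka² + 4·Ka·C₀))/2 = 8.05 × 10^-5 M
pH = −log[H+] = −log(8.05 × 10^-5) = 4.09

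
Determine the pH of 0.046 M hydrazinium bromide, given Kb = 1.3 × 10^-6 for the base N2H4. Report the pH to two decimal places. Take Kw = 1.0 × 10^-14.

pH = 4.73

N2H5+ is the conjugate acid of the weak base N2H4.
Ka = Kw/Kb = 1.0×10^-14 / 1.3 × 10^-6 = 7.69 × 10^-9
Ka = [H+]²/(0.046 − [H+]) = 7.69 × 10^-9
Since Ka ≪ C₀, [H+] ≈ √(Ka·C₀) = 1.88 × 10^-5 M.
Check: 0.041% ionized — well under 5%, approximation valid.
pH = −log[H+] = −log(1.88 × 10^-5) = 4.73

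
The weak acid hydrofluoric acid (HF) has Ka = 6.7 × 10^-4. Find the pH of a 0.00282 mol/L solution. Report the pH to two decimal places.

pH = 2.97

HF ⇌ F- + H+
From the ICE table, Ka = [H+]²/(0.00282 − [H+]) = 6.7 × 10^-4.
[H+] is not negligible relative to C₀; solve [H+]² + 0.00067·[H+] − 1.89e-06 = 0.
[H+] = (−Ka + √(Ka² + 4·Ka·C₀))/2 = 1.08 × 10^-3 M
pH = −log[H+] = −log(1.08 × 10^-3) = 2.97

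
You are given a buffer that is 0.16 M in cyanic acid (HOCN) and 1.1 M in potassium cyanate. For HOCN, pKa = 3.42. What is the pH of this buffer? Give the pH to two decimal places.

pH = 4.26

Using pH = pKa + log([base]/[acid]) with [base]/[acid] = 1.1/0.16:
pH = 3.42 + (+0.837) = 4.26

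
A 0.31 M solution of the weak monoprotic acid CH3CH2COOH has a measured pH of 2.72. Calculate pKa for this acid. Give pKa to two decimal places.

pKa = 4.93

[H+] = 10^(-2.72) = 1.91 × 10^-3 M
At equilibrium [HA] = 0.31 − 1.91 × 10^-3 = 3.08 × 10^-1 M
Ka = [H+][A-]/[HA] = (1.91 × 10^-3)² / 3.08 × 10^-1 = 1.18 × 10^-5
pKa = -log(1.18 × 10^-5) = 4.93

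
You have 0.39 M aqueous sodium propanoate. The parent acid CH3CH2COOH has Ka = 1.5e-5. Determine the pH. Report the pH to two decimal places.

CH3CH2COO- is the conjugate base of the weak acid CH3CH2COOH.
Kb = Kw/Ka = 1.0×10^-14 / 1.5 × 10^-5 = 6.67 × 10^-10
Kb = [OH-]²/(0.39 − [OH-]) = 6.67 × 10^-10
Assume [OH-] ≪ 0.39: [OH-] ≈ √(6.67 × 10^-10 × 0.39) = 1.61 × 10^-5 M
pOH = 4.79, so pH = 14.00 − pOH = 9.21

pH = 9.21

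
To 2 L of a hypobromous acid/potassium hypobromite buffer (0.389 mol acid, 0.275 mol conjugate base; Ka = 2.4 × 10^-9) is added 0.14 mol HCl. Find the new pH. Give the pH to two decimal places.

Added H+ converts OBr- to HOBr: HOBr → 0.529 mol, OBr- → 0.135 mol.
pKa = −log(2.4 × 10^-9) = 8.620
pH = pKa + log(n_OBr-/n_HOBr) = 8.620 + log(0.135/0.529) = 8.620 + (-0.593)

pH = 8.03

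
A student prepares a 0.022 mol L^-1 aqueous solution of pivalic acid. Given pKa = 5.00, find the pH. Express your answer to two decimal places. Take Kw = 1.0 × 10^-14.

(CH3)3CCOOH ⇌ (CH3)3CCOO- + H+
Ka = 10^(−5.00) = 1.00 × 10^-5
Ka = [H+]²/(0.022 − [H+]) = 1.00 × 10^-5
Neglecting [H+] in the denominator: [H+] = √(1.00 × 10^-5 × 0.022) = 4.69 × 10^-4 M
pH = −log[H+] = −log(4.69 × 10^-4) = 3.33

pH = 3.33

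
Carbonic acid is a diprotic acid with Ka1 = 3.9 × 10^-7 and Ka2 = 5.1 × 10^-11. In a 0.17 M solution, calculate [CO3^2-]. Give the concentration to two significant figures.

5.1 × 10^-11 M

First ionization gives [H+] ≈ [HCO3-] = 2.57 × 10^-4 M.
Second step: Ka2 = [H+][CO3^2-]/[HCO3-] ≈ [CO3^2-] (since [H+] ≈ [HCO3-]).
So [CO3^2-] ≈ Ka2.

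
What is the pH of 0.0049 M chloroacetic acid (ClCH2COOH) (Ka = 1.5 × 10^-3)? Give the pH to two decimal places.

pH = 2.69

ClCH2COOH ⇌ ClCH2COO- + H+
Ka = [H+]²/(0.0049 − [H+]) = 1.5 × 10^-3
[H+] is not negligible relative to C₀; solve [H+]² + 0.0015·[H+] − 7.35e-06 = 0.
[H+] = [−0.0015 + √(0.0015² + 2.94e-05)]/2 = 2.06 × 10^-3 M
pH = −log[H+] = −log(2.06 × 10^-3) = 2.69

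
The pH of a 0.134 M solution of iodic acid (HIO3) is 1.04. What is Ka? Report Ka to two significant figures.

[H+] = 10^(-1.04) = 9.12 × 10^-2 M
At equilibrium [HA] = 0.134 − 9.12 × 10^-2 = 4.28 × 10^-2 M
Ka = [H+][A-]/[HA] = (9.12 × 10^-2)² / 4.28 × 10^-2 = 1.9 × 10^-1

Ka = 1.9 × 10^-1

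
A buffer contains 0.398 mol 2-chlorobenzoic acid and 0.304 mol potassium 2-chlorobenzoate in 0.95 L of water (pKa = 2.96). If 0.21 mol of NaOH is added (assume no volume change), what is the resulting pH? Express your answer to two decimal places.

pH = 3.40

After neutralization: n(ClC6H4COOH) = 0.188 mol, n(ClC6H4COO-) = 0.514 mol.
pH = pKa + log(n_ClC6H4COO-/n_ClC6H4COOH) = 2.96 + log(0.514/0.188) = 2.96 + (+0.437)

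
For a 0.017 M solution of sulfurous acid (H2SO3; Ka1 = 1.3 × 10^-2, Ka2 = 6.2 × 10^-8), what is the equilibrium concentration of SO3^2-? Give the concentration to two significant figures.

6.2 × 10^-8 M

First ionization gives [H+] ≈ [HSO3-] = 9.72 × 10^-3 M.
Second step: Ka2 = [H+][SO3^2-]/[HSO3-] ≈ [SO3^2-] (since [H+] ≈ [HSO3-]).
So [SO3^2-] ≈ Ka2.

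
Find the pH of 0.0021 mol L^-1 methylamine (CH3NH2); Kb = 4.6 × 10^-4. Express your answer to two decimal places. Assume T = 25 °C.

CH3NH2 + H2O ⇌ CH3NH3+ + OH-
Let x = [OH-] at equilibrium. Kb = x²/(0.0021 − x).
The 5% rule fails; solving x² + Kb·x − Kb·C₀ = 0 exactly:
x = [−0.00046 + √(0.00046² + 3.86e-06)]/2 = 7.79 × 10^-4 M
pOH = −log(7.79 × 10^-4) = 3.11; pH = 14.00 − 3.11 = 10.89

pH = 10.89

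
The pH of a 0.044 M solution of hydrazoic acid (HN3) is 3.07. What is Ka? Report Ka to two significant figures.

Ka = 1.7 × 10^-5

[H+] = 10^(-3.07) = 8.51 × 10^-4 M
At equilibrium [HA] = 0.044 − 8.51 × 10^-4 = 4.31 × 10^-2 M
Ka = [H+][A-]/[HA] = (8.51 × 10^-4)² / 4.31 × 10^-2 = 1.7 × 10^-5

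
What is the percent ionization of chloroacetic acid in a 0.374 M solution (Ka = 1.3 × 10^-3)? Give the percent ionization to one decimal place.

ClCH2COOH ⇌ ClCH2COO- + H+; let x = [H+] at equilibrium.
Ka = x²/(C₀ − x); solving the quadratic gives x = 2.14 × 10^-2 M.
% ionization = x/C₀ × 100% = 2.14 × 10^-2/0.374 × 100% = 5.7%

5.7%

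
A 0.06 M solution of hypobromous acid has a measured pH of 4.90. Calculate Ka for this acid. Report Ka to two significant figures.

[H+] = 10^(-4.90) = 1.26 × 10^-5 M
At equilibrium [HA] = 0.06 − 1.26 × 10^-5 = 6.00 × 10^-2 M
Ka = [H+][A-]/[HA] = (1.26 × 10^-5)² / 6.00 × 10^-2 = 2.6 × 10^-9

Ka = 2.6 × 10^-9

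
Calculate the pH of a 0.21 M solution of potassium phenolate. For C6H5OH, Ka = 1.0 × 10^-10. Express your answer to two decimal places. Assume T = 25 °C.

C6H5O- is the conjugate base of the weak acid C6H5OH.
Kb = Kw/Ka = 1.0×10^-14 / 1.0 × 10^-10 = 1.00 × 10^-4
From the ICE table, Kb = x²/(0.21 − x) = 1.00 × 10^-4.
Since Kb ≪ C₀, x ≈ √(Kb·C₀) = 4.58 × 10^-3 M.
pOH = 2.34, so pH = 14.00 − pOH = 11.66

pH = 11.66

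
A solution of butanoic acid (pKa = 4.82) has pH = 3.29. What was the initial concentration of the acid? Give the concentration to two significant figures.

[H+] = 10^(-3.29) = 5.13 × 10^-4 M = x
Ka = 10^(−4.82) = 1.51 × 10^-5
Ka = x²/(C₀ − x) ⇒ C₀ = x + x²/Ka
C₀ = 5.13 × 10^-4 + (5.13 × 10^-4)²/(1.51 × 10^-5) = 1.79 × 10^-2 M

C₀ = 1.8 × 10^-2 M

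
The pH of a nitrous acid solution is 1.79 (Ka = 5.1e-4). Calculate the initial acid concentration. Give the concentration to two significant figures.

C₀ = 5.3 × 10^-1 M

[H+] = 10^(-1.79) = 1.62 × 10^-2 M = x
Ka = x²/(C₀ − x) ⇒ C₀ = x + x²/Ka
C₀ = 1.62 × 10^-2 + (1.62 × 10^-2)²/(5.1 × 10^-4) = 5.31 × 10^-1 M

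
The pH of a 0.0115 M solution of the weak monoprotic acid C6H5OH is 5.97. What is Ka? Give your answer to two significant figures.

Ka = 1.0 × 10^-10

[H+] = 10^(-5.97) = 1.07 × 10^-6 M
At equilibrium [HA] = 0.0115 − 1.07 × 10^-6 = 1.15 × 10^-2 M
Ka = [H+][A-]/[HA] = (1.07 × 10^-6)² / 1.15 × 10^-2 = 1.0 × 10^-10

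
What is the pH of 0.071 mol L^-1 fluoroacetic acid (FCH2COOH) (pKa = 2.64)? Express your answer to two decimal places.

FCH2COOH ⇌ FCH2COO- + H+
Ka = 10^(−2.64) = 2.29 × 10^-3
From the ICE table, Ka = [H+]²/(0.071 − [H+]) = 2.29 × 10^-3.
[H+] is not negligible relative to C₀; solve [H+]² + 0.00229·[H+] − 0.000163 = 0.
[H+] = [−0.00229 + √(0.00229² + 0.00065)]/2 = 1.17 × 10^-2 M
pH = −log(1.17 × 10^-2) = 1.93

pH = 1.93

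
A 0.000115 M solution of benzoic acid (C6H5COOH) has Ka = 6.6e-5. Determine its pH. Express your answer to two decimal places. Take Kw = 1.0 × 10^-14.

C6H5COOH ⇌ C6H5COO- + H+
Ka = [H+]²/(0.000115 − [H+]) = 6.6 × 10^-5
Here C₀/Ka ≈ 1.74, so the small-[H+] approximation fails. Use the quadratic:
[H+] = (−Ka + √(Ka² + 4·Ka·C₀))/2 = 6.02 × 10^-5 M
pH = −log[H+] = −log(6.02 × 10^-5) = 4.22

pH = 4.22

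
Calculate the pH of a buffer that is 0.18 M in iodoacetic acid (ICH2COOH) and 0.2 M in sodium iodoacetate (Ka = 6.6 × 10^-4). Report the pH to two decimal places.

pH = 3.23

pKa = −log(6.6 × 10^-4) = 3.180
Henderson–Hasselbalch: pH = pKa + log([ICH2COO-]/[ICH2COOH]) = 3.180 + log(0.2/0.18)
pH = 3.180 + (+0.046) = 3.23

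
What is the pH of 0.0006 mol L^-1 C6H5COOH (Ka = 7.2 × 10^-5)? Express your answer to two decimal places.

C6H5COOH ⇌ C6H5COO- + H+
From the ICE table, Ka = [H+]²/(0.0006 − [H+]) = 7.2 × 10^-5.
[H+] is not negligible relative to C₀; solve [H+]² + 7.2e-05·[H+] − 4.32e-08 = 0.
[H+] = [−7.2e-05 + √(7.2e-05² + 1.73e-07)]/2 = 1.75 × 10^-4 M
pH = −log(1.75 × 10^-4) = 3.76

pH = 3.76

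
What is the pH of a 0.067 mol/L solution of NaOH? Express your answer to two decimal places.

pH = 12.83

NaOH is a strong base; [OH-] = 0.067 M.
pOH = -log(0.067) = 1.17
pH = 14.00 - 1.17 = 12.83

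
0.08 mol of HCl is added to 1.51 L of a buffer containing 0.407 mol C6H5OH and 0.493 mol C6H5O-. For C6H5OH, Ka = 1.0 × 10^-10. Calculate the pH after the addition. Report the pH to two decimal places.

pH = 9.93

Added H+ converts C6H5O- to C6H5OH: C6H5OH → 0.487 mol, C6H5O- → 0.413 mol.
pKa = −log(1.0 × 10^-10) = 10.000
pH = pKa + log(n_C6H5O-/n_C6H5OH) = 10.000 + log(0.413/0.487) = 10.000 + (-0.072)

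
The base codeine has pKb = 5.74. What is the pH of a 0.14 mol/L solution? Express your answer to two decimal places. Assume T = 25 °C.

pH = 10.70

C18H21NO3 + H2O ⇌ C18H22NO3+ + OH-
Kb = 10^(−5.74) = 1.82 × 10^-6
Kb = x²/(0.14 − x) = 1.82 × 10^-6
Neglecting x in the denominator: x = √(1.82 × 10^-6 × 0.14) = 5.05 × 10^-4 M
(x/C₀ = 0.36% < 5%, so the approximation holds.)
pOH = −log(5.05 × 10^-4) = 3.30; pH = 14.00 − 3.30 = 10.70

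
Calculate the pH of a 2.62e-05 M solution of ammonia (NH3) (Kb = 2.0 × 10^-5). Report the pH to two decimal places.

NH3 + H2O ⇌ NH4+ + OH-
Kb = [OH-]²/(2.62e-05 − [OH-]) = 2.0 × 10^-5
[OH-] is not negligible relative to C₀; solve [OH-]² + 2e-05·[OH-] − 5.24e-10 = 0.
[OH-] = (−Kb + √(Kb² + 4·Kb·C₀))/2 = 1.50 × 10^-5 M
pOH = 4.82, so pH = 14.00 − pOH = 9.18

pH = 9.18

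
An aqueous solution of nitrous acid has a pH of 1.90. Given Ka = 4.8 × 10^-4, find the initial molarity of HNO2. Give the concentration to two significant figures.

C₀ = 3.4 × 10^-1 M

[H+] = 10^(-1.90) = 1.26 × 10^-2 M = x
Ka = x²/(C₀ − x) ⇒ C₀ = x + x²/Ka
C₀ = 1.26 × 10^-2 + (1.26 × 10^-2)²/(4.8 × 10^-4) = 3.43 × 10^-1 M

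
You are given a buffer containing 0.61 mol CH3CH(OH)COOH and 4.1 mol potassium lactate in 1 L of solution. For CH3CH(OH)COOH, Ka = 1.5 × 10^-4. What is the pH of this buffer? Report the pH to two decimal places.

pH = 4.65

pKa = −log(1.5 × 10^-4) = 3.824
Using pH = pKa + log([base]/[acid]) with [base]/[acid] = 4.1/0.61:
pH = 3.824 + (+0.827) = 4.65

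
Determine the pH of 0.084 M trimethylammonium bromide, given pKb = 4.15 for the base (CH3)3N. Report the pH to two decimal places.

pH = 5.46

(CH3)3NH+ is the conjugate acid of the weak base (CH3)3N.
Kb = 10^(−4.15) = 7.08 × 10^-5
Ka = Kw/Kb = 1.0×10^-14 / 7.08 × 10^-5 = 1.41 × 10^-10
Ka = x²/(0.084 − x) = 1.41 × 10^-10
Neglecting x in the denominator: x = √(1.41 × 10^-10 × 0.084) = 3.44 × 10^-6 M
pH = −log(3.44 × 10^-6) = 5.46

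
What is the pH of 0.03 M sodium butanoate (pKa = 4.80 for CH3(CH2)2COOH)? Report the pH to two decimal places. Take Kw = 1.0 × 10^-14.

CH3(CH2)2COO- is the conjugate base of the weak acid CH3(CH2)2COOH.
Ka = 10^(−4.80) = 1.58 × 10^-5
Kb = Kw/Ka = 1.0×10^-14 / 1.58 × 10^-5 = 6.33 × 10^-10
Kb = [OH-]²/(0.03 − [OH-]) = 6.33 × 10^-10
Neglecting [OH-] in the denominator: [OH-] = √(6.33 × 10^-10 × 0.03) = 4.36 × 10^-6 M
Check: 0.015% ionized — well under 5%, approximation valid.
pOH = 5.36, so pH = 14.00 − pOH = 8.64

pH = 8.64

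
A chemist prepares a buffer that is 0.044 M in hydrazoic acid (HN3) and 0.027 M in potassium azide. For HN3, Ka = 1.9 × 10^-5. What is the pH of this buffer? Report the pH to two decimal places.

pKa = −log(1.9 × 10^-5) = 4.721
Using pH = pKa + log([base]/[acid]) with [base]/[acid] = 0.027/0.044:
pH = 4.721 + (-0.212) = 4.51

pH = 4.51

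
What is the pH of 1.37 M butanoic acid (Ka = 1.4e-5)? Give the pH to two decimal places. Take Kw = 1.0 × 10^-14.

pH = 2.36

CH3(CH2)2COOH ⇌ CH3(CH2)2COO- + H+
From the ICE table, Ka = [H+]²/(1.37 − [H+]) = 1.4 × 10^-5.
Neglecting [H+] in the denominator: [H+] = √(1.4 × 10^-5 × 1.37) = 4.38 × 10^-3 M
Check: 0.32% ionized — well under 5%, approximation valid.
pH = −log(4.38 × 10^-3) = 2.36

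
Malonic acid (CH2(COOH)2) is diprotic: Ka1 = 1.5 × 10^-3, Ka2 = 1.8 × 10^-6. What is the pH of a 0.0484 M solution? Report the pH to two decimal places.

Since Ka1 ≫ Ka2, the first ionization dominates [H+].
Ka1 = x²/(0.0484 − x) = 1.5 × 10^-3
Solving the quadratic: x = (−Ka1 + √(Ka1² + 4·Ka1·C₀))/2 = 7.80 × 10^-3 M
pH = −log(7.80 × 10^-3) = 2.11

pH = 2.11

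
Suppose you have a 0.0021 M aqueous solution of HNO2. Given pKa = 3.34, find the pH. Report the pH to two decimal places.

pH = 3.11

HNO2 ⇌ NO2- + H+
Ka = 10^(−3.34) = 4.57 × 10^-4
From the ICE table, Ka = [H+]²/(0.0021 − [H+]) = 4.57 × 10^-4.
[H+] is not negligible relative to C₀; solve [H+]² + 0.000457·[H+] − 9.6e-07 = 0.
[H+] = [−0.000457 + √(0.000457² + 3.84e-06)]/2 = 7.77 × 10^-4 M
pH = −log[H+] = −log(7.77 × 10^-4) = 3.11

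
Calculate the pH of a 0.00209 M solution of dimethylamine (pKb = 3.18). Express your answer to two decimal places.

(CH3)2NH + H2O ⇌ (CH3)2NH2+ + OH-
Kb = 10^(−3.18) = 6.61 × 10^-4
Let x = [OH-] at equilibrium. Kb = x²/(0.00209 − x).
x is not negligible relative to C₀; solve x² + 0.000661·x − 1.38e-06 = 0.
x = (−Kb + √(Kb² + 4·Kb·C₀))/2 = 8.90 × 10^-4 M
pOH = −log(8.90 × 10^-4) = 3.05; pH = 14.00 − 3.05 = 10.95

pH = 10.95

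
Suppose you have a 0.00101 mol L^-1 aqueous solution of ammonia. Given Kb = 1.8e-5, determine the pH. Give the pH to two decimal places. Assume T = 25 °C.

pH = 10.10

NH3 + H2O ⇌ NH4+ + OH-
Kb = x²/(0.00101 − x) = 1.8 × 10^-5
Here C₀/Kb ≈ 56.1, so the small-x approximation fails. Use the quadratic:
x = (−Kb + √(Kb² + 4·Kb·C₀))/2 = 1.26 × 10^-4 M
pOH = 3.90, so pH = 14.00 − pOH = 10.10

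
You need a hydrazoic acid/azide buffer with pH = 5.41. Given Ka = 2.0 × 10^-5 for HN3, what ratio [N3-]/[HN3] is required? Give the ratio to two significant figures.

pKa = -log(2.0 × 10^-5) = 4.699
pH = pKa + log(r) ⇒ log(r) = 5.41 − 4.699 = +0.711
r = [N3-]/[HN3] = 10^(+0.711) = 5.14

ratio = 5.1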